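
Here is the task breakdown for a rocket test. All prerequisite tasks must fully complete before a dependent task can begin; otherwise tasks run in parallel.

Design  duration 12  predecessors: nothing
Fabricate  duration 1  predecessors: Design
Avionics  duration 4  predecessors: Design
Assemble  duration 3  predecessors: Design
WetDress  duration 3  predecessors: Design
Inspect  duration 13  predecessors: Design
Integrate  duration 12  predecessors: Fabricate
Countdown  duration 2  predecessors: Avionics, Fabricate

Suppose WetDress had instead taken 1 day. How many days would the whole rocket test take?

25

Baseline: Design→Fabricate→Integrate = 12+1+12 = 25 → 25 days.
WetDress has 10 days of float (longest path through it is 15).
No other chain overtakes it, so the finish is 25 days.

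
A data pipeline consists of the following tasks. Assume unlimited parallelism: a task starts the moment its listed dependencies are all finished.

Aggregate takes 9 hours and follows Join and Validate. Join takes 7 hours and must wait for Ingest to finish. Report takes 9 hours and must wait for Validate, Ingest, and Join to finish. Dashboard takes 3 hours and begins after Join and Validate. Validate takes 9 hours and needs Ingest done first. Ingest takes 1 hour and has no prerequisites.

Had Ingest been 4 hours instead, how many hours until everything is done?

22

As given, the longest chain is Ingest→Validate→Aggregate = 1+9+9 = 19, so the finish is 19 hours.
Since Ingest is critical, the +3 change carries straight to that chain (now 22 hours).
No other chain overtakes it, so the finish is 22 hours.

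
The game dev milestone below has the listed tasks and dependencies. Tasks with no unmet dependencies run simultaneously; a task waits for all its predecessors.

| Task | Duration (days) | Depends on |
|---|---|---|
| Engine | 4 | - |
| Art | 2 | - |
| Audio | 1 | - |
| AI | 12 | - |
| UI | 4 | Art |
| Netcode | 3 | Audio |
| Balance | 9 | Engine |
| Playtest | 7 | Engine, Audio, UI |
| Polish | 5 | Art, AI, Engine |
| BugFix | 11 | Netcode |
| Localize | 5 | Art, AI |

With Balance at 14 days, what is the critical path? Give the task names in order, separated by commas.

Engine, Balance

Actual critical path: AI→Polish = 12+5 = 17 ⇒ 17 days.
Balance has 4 days of float (longest path through it is 13).
New critical path: Engine→Balance = 4+14 = 18 ⇒ 18 days.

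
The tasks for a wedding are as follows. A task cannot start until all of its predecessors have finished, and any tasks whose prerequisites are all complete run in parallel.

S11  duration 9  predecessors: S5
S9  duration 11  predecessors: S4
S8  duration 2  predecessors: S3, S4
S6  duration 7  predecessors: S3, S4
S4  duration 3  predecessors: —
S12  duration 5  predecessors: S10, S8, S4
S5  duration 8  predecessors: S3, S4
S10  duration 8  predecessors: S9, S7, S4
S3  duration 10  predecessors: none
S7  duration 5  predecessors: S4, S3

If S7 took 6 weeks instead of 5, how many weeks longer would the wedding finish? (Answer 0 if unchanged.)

Actual critical path: S3→S7→S10→S12 = 10+5+8+5 = 28 ⇒ 28 weeks.
Since S7 is critical, the +1 change carries straight to that chain (now 29 weeks).
That remains the longest chain; total 29 weeks.
Change in finish: 29 − 28 = +1 weeks.

1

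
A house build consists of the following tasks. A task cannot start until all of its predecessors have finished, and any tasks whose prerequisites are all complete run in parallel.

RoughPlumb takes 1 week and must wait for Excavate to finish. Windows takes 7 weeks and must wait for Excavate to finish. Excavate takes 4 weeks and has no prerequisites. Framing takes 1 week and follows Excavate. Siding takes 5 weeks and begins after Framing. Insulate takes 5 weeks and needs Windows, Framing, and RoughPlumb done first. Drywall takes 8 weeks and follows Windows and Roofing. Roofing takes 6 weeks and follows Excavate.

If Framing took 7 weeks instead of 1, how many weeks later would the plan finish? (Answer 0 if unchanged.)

0

Baseline: Excavate→Windows→Drywall = 4+7+8 = 19 → 19 weeks.
Framing has 9 weeks of float (longest path through it is 10).
No other chain overtakes it, so the finish is 19 weeks.
Change in finish: 19 − 19 = +0 weeks.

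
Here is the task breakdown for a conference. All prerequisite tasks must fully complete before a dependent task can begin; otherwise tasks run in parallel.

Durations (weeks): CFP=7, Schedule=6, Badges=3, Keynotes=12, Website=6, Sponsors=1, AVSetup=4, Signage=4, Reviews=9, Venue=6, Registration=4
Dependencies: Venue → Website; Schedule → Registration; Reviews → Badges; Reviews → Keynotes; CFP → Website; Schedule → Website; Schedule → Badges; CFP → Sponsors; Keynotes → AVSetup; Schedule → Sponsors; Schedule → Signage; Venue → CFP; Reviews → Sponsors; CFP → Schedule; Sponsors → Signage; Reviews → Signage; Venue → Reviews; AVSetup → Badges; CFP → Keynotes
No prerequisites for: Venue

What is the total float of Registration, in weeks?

11

Venue→Reviews→Keynotes→AVSetup→Badges = 6+9+12+4+3 = 34 sets the makespan at 34 weeks.
Longest path through Registration: 23 weeks (earliest finish 23, latest finish 34).
Slack of Registration = 30 − 19 = 11 weeks.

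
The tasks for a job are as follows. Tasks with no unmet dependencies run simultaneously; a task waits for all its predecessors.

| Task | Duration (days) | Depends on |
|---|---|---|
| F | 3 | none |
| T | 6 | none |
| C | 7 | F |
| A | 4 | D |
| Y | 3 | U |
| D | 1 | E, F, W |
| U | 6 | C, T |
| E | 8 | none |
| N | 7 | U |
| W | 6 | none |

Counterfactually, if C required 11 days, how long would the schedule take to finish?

27

As given, the longest chain is F→C→U→N = 3+7+6+7 = 23, so the finish is 23 days.
C is on the critical path; changing it to 11 makes that path 27 days.
No other chain overtakes it, so the finish is 27 days.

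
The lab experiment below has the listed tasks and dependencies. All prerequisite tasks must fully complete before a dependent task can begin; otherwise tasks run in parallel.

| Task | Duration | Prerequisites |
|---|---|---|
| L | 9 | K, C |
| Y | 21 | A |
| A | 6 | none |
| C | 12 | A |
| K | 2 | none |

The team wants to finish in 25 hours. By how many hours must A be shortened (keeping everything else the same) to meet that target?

2

Current finish: 27 hours; target: 25.
A is on every critical path, so each hour cut from A cuts the finish by one (this holds down to a finish of 22).
Need 27 − 25 = 2 hours off A → A becomes 4 hours, finish becomes 25.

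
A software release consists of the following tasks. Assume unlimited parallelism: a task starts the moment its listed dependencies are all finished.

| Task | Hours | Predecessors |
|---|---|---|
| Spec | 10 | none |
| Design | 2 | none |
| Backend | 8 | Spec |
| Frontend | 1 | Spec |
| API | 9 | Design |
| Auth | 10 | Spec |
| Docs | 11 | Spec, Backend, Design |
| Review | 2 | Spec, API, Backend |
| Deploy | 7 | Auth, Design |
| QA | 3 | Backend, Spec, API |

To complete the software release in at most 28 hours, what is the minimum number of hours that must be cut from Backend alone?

Current finish: 29 hours; target: 28.
Backend is on every critical path, so each hour cut from Backend cuts the finish by one (this holds down to a finish of 27).
Need 29 − 28 = 1 hour off Backend → Backend becomes 7 hours, finish becomes 28.

1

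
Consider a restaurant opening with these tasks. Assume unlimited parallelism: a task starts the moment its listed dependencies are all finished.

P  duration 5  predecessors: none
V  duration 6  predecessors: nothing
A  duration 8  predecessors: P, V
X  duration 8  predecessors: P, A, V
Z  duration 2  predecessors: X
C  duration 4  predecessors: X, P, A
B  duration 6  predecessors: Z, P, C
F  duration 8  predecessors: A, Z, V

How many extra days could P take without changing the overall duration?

1

V→A→X→Z→F = 6+8+8+2+8 = 32 sets the makespan at 32 days.
The longest chain containing P totals 31 days.
So P can slip 6 − 5 = 1 day.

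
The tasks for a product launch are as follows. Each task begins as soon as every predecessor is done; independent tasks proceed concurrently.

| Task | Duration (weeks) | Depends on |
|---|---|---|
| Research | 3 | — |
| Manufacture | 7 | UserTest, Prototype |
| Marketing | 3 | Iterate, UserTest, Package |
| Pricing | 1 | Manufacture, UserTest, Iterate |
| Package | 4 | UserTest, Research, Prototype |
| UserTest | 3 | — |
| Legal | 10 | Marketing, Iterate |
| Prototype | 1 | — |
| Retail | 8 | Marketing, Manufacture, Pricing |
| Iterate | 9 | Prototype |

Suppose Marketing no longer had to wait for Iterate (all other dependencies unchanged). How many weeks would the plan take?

With the dependency in place, Prototype→Iterate→Marketing→Legal = 1+9+3+10 = 23 sets the finish at 23 weeks.
Without Iterate→Marketing, Marketing's earliest start moves from 10 to 7.
After: Research→Package→Marketing→Legal = 3+4+3+10 = 20 → 20 weeks.

20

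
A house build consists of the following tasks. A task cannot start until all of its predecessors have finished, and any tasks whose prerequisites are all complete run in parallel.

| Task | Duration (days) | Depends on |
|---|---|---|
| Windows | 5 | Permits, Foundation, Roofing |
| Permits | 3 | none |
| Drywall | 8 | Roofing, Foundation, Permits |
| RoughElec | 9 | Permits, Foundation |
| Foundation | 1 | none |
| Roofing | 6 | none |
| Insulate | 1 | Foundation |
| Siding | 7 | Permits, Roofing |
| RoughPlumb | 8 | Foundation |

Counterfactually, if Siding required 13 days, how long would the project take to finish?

Baseline: Roofing→Drywall = 6+8 = 14 → 14 days.
Siding has 1 day of float (longest path through it is 13).
The binding chain switches to Roofing→Siding = 6+13 = 19; finish 19 days.

19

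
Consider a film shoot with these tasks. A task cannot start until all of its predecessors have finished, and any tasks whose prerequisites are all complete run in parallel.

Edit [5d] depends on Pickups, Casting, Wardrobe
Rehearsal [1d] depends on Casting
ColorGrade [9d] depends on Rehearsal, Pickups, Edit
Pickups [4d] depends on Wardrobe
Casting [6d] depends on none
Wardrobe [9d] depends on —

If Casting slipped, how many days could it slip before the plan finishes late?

The longest chain is Wardrobe→Pickups→Edit→ColorGrade = 9+4+5+9 = 27; overall finish 27 days.
Longest path through Casting: 20 days (earliest finish 6, latest finish 13).
Float = 27 − 20 = 7.

7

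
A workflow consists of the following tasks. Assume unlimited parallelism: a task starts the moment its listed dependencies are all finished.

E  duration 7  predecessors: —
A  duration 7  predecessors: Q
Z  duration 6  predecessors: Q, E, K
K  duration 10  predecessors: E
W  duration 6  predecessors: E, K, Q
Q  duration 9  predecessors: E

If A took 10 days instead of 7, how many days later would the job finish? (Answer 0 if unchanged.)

3

Actual critical path: E→Q→A = 7+9+7 = 23 ⇒ 23 days.
A is on the critical path; changing it to 10 makes that path 26 days.
That remains the longest chain; total 26 days.
Change in finish: 26 − 23 = +3 days.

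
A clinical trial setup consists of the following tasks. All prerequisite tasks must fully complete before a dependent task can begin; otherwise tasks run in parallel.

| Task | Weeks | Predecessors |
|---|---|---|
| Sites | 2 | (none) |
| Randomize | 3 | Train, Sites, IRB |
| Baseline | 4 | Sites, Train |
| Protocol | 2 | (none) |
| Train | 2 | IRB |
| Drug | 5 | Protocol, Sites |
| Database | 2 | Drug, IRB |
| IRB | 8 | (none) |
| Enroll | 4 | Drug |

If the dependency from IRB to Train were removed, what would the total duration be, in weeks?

Original critical path: IRB→Train→Baseline = 8+2+4 = 14 ⇒ 14 weeks.
Without IRB→Train, Train's earliest start moves from 8 to 0.
New critical path: Protocol→Drug→Enroll = 2+5+4 = 11 ⇒ 11 weeks.

11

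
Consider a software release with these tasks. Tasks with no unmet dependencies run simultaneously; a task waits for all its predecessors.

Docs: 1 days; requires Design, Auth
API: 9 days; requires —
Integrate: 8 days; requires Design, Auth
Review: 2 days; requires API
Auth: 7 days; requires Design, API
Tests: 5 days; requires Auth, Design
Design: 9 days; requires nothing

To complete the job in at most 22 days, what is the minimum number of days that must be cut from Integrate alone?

2

Current finish: 24 days; target: 22.
Integrate is on every critical path, so each day cut from Integrate cuts the finish by one (this holds down to a finish of 21).
Need 24 − 22 = 2 days off Integrate → Integrate becomes 6 days, finish becomes 22.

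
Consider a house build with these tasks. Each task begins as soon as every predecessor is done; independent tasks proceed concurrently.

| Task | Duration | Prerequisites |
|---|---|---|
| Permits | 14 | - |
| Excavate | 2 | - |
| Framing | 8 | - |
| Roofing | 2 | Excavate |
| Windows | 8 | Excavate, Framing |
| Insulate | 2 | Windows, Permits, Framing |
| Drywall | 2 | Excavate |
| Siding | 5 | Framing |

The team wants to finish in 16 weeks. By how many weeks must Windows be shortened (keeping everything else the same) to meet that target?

Current finish: 18 weeks; target: 16.
Windows is on every critical path, so each week cut from Windows cuts the finish by one (this holds down to a finish of 16).
Need 18 − 16 = 2 weeks off Windows → Windows becomes 6 weeks, finish becomes 16.

2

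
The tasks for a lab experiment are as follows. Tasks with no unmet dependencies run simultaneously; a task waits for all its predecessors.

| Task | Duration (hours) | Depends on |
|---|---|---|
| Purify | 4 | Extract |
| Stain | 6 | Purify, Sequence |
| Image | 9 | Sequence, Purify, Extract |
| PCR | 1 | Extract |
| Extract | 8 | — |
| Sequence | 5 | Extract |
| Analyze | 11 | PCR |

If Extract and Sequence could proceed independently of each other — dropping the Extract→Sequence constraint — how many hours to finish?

Original critical path: Extract→Sequence→Image = 8+5+9 = 22 ⇒ 22 hours.
Without Extract→Sequence, Sequence's earliest start moves from 8 to 0.
After: Extract→Purify→Image = 8+4+9 = 21 → 21 hours.

21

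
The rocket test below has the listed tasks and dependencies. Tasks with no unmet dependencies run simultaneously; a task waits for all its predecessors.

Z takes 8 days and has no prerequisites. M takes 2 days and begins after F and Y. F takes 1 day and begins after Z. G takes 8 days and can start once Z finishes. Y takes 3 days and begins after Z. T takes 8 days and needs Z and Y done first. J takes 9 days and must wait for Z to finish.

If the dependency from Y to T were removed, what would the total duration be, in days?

17

Original critical path: Z→Y→T = 8+3+8 = 19 ⇒ 19 days.
Without Y→T, T's earliest start moves from 11 to 8.
New critical path: Z→J = 8+9 = 17 ⇒ 17 days.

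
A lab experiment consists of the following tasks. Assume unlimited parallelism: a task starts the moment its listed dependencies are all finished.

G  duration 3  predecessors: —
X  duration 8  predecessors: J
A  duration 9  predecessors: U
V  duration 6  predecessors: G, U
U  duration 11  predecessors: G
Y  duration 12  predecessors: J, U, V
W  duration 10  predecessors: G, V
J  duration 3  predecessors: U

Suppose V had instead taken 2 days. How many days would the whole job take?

29

The binding path is G→U→V→Y = 3+11+6+12 = 32; finish at 32 days.
Since V is critical, the -4 change carries straight to that chain (now 28 days).
New critical path: G→U→J→Y = 3+11+3+12 = 29 ⇒ 29 days.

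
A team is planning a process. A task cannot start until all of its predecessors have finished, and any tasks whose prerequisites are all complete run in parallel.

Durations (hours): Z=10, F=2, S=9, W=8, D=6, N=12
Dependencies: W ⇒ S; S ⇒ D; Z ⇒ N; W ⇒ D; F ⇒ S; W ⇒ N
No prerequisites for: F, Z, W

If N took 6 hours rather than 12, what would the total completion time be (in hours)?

As given, the longest chain is W→S→D = 8+9+6 = 23, so the finish is 23 hours.
N is off the critical path — its longest chain is 22 hours, giving 1 of slack.
That remains the longest chain; total 23 hours.

23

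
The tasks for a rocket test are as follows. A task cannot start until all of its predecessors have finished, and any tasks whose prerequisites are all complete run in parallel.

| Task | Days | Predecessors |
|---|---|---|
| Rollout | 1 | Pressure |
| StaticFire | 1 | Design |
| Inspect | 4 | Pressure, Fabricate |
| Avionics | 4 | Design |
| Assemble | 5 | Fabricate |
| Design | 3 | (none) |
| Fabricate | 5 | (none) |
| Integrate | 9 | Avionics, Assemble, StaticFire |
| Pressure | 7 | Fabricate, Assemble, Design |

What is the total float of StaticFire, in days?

Fabricate→Assemble→Pressure→Inspect = 5+5+7+4 = 21 sets the makespan at 21 days.
StaticFire finishes as early as 4 and must finish by 12.
Float = 21 − 13 = 8.

8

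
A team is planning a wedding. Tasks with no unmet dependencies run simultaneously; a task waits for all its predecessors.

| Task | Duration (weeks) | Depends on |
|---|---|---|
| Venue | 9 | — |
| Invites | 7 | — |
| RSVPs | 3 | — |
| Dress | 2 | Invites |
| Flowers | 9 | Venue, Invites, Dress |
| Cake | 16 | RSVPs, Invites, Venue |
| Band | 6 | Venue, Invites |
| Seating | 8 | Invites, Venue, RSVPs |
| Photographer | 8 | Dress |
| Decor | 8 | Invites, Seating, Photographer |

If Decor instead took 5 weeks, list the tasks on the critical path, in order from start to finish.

Baseline: Venue→Seating→Decor = 9+8+8 = 25 → 25 weeks.
Decor is on the critical path; changing it to 5 makes that path 22 weeks.
Now Venue→Cake = 9+16 = 25 is longest, so the finish becomes 25 weeks.

Venue, Cake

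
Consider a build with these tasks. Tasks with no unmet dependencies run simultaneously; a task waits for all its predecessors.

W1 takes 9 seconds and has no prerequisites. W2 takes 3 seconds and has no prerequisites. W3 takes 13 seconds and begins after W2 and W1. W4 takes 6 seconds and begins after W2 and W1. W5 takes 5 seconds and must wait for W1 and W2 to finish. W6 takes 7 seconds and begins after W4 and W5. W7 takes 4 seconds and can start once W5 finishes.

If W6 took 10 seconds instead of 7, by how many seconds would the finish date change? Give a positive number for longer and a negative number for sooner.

3

The binding path is W1→W4→W6 = 9+6+7 = 22; finish at 22 seconds.
W6 lies on that path, so at 10 seconds the path becomes 25 seconds.
No other chain overtakes it, so the finish is 25 seconds.
Change in finish: 25 − 22 = +3 seconds.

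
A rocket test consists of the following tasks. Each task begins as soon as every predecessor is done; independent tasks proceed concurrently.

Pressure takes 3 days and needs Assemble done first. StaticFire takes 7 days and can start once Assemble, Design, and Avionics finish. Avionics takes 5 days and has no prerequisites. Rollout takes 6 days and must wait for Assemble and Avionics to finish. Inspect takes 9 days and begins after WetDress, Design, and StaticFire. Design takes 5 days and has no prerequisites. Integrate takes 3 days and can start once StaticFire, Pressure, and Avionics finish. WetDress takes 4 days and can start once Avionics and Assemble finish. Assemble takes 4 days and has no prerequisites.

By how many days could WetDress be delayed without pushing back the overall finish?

The longest chain is Design→StaticFire→Inspect = 5+7+9 = 21; overall finish 21 days.
WetDress finishes as early as 9 and must finish by 12.
Float = 21 − 18 = 3.

3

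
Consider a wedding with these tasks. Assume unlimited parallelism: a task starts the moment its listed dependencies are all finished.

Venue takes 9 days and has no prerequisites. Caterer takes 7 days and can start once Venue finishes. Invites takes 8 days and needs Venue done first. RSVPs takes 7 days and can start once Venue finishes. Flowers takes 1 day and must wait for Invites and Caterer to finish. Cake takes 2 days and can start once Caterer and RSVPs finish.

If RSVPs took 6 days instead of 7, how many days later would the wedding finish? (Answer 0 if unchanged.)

Baseline: Venue→RSVPs→Cake = 9+7+2 = 18 → 18 days.
RSVPs lies on that path, so at 6 days the path becomes 17 days.
The binding chain switches to Venue→Caterer→Cake = 9+7+2 = 18; finish 18 days.
Change in finish: 18 − 18 = +0 days.

0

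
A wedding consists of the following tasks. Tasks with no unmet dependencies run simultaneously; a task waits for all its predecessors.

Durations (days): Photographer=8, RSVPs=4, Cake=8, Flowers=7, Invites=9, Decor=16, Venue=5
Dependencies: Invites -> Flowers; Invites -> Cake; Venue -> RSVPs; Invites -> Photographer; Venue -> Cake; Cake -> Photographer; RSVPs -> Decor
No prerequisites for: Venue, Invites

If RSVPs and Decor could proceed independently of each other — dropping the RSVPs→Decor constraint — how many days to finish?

With the dependency in place, Venue→RSVPs→Decor = 5+4+16 = 25 sets the finish at 25 days.
Without RSVPs→Decor, Decor's earliest start moves from 9 to 0.
New critical path: Invites→Cake→Photographer = 9+8+8 = 25 ⇒ 25 days.

25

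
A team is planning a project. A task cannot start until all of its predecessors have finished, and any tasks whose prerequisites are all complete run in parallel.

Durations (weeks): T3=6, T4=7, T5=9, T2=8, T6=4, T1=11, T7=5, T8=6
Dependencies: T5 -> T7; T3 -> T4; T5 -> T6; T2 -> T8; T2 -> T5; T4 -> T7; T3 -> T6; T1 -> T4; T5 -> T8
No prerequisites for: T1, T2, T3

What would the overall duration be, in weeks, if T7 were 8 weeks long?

26

Baseline: T1→T4→T7 = 11+7+5 = 23 → 23 weeks.
T7 lies on that path, so at 8 weeks the path becomes 26 weeks.
That remains the longest chain; total 26 weeks.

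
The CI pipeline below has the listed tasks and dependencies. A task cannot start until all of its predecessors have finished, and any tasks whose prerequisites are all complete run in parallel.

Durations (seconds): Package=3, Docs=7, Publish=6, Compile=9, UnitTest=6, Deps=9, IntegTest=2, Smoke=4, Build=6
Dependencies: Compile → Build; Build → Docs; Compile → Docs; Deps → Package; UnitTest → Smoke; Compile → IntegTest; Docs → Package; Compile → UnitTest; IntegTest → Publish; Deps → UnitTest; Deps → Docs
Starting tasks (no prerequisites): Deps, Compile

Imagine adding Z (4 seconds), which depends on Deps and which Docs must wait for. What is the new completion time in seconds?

25

Originally the plan takes 25 seconds.
With Z inserted, Docs now waits for max(Build, Deps, Compile, Z).
New critical path: Compile→Build→Docs→Package = 9+6+7+3 = 25 ⇒ 25 seconds.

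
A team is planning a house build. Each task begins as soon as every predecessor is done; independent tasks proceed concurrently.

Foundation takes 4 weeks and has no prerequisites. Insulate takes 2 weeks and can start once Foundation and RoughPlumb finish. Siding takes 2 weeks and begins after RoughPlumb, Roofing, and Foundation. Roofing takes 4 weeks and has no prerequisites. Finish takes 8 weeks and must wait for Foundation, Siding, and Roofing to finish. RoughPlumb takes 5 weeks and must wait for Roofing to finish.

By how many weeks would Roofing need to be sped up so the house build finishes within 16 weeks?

Current finish: 19 weeks; target: 16.
Roofing is on every critical path, so each week cut from Roofing cuts the finish by one (this holds down to a finish of 16).
Need 19 − 16 = 3 weeks off Roofing → Roofing becomes 1 week, finish becomes 16.

3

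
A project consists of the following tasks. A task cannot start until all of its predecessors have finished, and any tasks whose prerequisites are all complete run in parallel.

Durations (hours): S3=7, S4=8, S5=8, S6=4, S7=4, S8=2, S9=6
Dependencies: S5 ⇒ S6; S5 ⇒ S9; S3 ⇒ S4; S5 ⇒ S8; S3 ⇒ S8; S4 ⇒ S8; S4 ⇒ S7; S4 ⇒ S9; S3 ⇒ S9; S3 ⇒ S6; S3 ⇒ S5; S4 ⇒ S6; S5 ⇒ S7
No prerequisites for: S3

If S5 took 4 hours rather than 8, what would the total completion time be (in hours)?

21

Actual critical path: S3→S5→S9 = 7+8+6 = 21 ⇒ 21 hours.
Since S5 is critical, the -4 change carries straight to that chain (now 17 hours).
The binding chain switches to S3→S4→S9 = 7+8+6 = 21; finish 21 hours.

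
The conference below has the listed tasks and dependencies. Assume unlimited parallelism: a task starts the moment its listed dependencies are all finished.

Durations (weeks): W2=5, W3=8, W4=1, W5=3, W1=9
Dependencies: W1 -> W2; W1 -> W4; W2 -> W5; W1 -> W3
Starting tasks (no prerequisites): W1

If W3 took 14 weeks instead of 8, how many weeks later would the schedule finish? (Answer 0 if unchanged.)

6

Actual critical path: W1→W3 = 9+8 = 17 ⇒ 17 weeks.
W3 lies on that path, so at 14 weeks the path becomes 23 weeks.
That remains the longest chain; total 23 weeks.
Change in finish: 23 − 17 = +6 weeks.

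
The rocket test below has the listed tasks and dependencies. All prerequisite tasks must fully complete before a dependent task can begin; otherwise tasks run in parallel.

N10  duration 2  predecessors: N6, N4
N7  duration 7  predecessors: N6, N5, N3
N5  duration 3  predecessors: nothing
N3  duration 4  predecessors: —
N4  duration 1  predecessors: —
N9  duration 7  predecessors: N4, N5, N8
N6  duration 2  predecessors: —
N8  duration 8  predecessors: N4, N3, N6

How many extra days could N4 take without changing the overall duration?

3

The longest chain is N3→N8→N9 = 4+8+7 = 19; overall finish 19 days.
N4 finishes as early as 1 and must finish by 4.
Float = 19 − 16 = 3.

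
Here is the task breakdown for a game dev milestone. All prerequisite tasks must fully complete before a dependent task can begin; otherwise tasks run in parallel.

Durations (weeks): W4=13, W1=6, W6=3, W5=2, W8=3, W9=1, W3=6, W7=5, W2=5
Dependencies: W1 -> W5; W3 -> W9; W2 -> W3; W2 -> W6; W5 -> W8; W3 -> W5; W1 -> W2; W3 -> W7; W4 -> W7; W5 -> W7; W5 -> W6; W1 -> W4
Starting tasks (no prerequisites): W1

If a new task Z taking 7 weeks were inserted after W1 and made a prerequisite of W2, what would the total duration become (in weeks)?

Originally the schedule takes 24 weeks.
With Z inserted, W2 now waits for max(W1, Z).
New critical path: W1→Z→W2→W3→W5→W7 = 6+7+5+6+2+5 = 31 ⇒ 31 weeks.

31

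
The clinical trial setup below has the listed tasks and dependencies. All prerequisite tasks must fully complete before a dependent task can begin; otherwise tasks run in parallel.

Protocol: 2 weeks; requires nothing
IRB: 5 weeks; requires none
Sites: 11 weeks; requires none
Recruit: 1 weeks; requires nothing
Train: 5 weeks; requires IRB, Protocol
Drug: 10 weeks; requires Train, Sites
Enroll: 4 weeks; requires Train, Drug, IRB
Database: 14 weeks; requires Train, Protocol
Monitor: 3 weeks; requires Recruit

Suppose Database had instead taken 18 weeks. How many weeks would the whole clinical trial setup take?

Baseline: Sites→Drug→Enroll = 11+10+4 = 25 → 25 weeks.
Database has 1 week of float (longest path through it is 24).
Now IRB→Train→Database = 5+5+18 = 28 is longest, so the finish becomes 28 weeks.

28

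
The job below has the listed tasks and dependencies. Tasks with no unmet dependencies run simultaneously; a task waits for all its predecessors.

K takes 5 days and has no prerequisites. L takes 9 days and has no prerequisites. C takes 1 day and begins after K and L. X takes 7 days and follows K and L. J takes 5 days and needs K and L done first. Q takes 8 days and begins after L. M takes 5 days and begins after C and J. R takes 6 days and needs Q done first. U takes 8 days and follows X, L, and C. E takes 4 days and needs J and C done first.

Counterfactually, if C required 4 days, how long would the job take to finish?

Baseline: L→X→U = 9+7+8 = 24 → 24 days.
The longest path through C is only 18 days, so C has float 6.
No other chain overtakes it, so the finish is 24 days.

24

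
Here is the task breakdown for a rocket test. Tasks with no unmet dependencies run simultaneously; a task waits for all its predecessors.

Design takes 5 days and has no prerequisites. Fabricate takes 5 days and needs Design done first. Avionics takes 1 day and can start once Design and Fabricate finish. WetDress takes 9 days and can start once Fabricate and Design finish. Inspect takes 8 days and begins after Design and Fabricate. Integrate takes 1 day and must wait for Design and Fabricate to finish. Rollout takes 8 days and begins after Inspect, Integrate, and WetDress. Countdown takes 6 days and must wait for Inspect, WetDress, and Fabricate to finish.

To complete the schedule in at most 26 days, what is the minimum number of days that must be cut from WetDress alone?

1

Current finish: 27 days; target: 26.
WetDress is on every critical path, so each day cut from WetDress cuts the finish by one (this holds down to a finish of 26).
Need 27 − 26 = 1 day off WetDress → WetDress becomes 8 days, finish becomes 26.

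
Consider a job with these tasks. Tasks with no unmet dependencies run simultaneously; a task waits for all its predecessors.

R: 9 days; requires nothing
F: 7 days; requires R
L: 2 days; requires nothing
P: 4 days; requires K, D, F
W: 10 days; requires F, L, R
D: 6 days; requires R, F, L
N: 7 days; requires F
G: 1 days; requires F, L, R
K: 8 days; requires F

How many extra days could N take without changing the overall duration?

5

R→F→K→P = 9+7+8+4 = 28 sets the makespan at 28 days.
N finishes as early as 23 and must finish by 28.
Slack of N = 21 − 16 = 5 days.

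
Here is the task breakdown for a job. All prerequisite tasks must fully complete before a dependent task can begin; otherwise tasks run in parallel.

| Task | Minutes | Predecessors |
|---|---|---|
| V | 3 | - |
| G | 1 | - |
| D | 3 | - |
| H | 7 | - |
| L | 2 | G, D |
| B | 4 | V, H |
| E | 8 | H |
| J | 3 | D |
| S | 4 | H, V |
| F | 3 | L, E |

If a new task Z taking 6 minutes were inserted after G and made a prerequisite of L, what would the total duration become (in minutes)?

18

Originally the job takes 18 minutes.
With Z inserted, L now waits for max(G, D, Z).
New critical path: H→E→F = 7+8+3 = 18 ⇒ 18 minutes.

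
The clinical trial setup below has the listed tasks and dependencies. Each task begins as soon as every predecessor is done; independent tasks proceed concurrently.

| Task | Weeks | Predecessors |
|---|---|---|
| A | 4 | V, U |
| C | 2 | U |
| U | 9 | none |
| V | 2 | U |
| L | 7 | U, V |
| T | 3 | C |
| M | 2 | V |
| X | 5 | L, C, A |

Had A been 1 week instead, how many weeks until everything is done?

As given, the longest chain is U→V→L→X = 9+2+7+5 = 23, so the finish is 23 weeks.
A is off the critical path — its longest chain is 20 weeks, giving 3 of slack.
That remains the longest chain; total 23 weeks.

23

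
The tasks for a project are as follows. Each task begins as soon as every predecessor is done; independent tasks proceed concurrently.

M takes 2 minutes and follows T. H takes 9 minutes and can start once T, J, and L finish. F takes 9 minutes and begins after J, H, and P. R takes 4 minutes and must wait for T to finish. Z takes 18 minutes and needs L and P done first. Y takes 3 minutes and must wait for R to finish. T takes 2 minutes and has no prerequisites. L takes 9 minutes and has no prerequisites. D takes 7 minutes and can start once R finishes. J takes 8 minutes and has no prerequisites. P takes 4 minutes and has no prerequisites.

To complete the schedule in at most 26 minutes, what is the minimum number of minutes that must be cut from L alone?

1

Current finish: 27 minutes; target: 26.
L is on every critical path, so each minute cut from L cuts the finish by one (this holds down to a finish of 26).
Need 27 − 26 = 1 minute off L → L becomes 8 minutes, finish becomes 26.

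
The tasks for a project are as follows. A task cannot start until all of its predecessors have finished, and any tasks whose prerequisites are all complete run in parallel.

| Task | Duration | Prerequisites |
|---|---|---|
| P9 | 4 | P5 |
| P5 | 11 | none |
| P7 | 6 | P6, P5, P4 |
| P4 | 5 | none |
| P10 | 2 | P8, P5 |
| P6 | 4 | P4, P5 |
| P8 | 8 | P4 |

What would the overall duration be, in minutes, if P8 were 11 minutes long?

21

The binding path is P5→P6→P7 = 11+4+6 = 21; finish at 21 minutes.
P8 is off the critical path — its longest chain is 15 minutes, giving 6 of slack.
That remains the longest chain; total 21 minutes.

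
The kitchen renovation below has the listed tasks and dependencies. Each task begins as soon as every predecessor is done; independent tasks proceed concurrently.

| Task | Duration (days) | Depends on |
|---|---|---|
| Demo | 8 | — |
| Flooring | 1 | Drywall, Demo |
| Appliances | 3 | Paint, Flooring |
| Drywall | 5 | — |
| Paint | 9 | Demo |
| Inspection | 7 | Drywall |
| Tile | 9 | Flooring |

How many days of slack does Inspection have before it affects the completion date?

Demo→Paint→Appliances = 8+9+3 = 20 sets the makespan at 20 days.
Inspection finishes as early as 12 and must finish by 20.
So Inspection can slip 20 − 12 = 8 days.

8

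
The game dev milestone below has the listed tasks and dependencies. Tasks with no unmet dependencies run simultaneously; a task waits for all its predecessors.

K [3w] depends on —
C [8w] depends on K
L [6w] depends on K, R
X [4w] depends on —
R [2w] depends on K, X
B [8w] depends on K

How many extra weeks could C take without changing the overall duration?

The longest chain is X→R→L = 4+2+6 = 12; overall finish 12 weeks.
Longest path through C: 11 weeks (earliest finish 11, latest finish 12).
Float = 12 − 11 = 1.

1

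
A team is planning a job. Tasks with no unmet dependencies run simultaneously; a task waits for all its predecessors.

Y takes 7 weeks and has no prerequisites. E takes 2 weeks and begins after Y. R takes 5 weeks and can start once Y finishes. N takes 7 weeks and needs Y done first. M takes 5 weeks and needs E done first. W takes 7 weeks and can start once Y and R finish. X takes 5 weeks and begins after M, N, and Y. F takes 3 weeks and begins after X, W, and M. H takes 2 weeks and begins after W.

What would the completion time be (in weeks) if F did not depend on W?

22

With the dependency in place, Y→E→M→X→F = 7+2+5+5+3 = 22 sets the finish at 22 weeks.
Dropping W→F doesn't change F's earliest start (19); another predecessor still binds.
The longest chain is now Y→E→M→X→F = 7+2+5+5+3 = 22, so the job takes 22 weeks.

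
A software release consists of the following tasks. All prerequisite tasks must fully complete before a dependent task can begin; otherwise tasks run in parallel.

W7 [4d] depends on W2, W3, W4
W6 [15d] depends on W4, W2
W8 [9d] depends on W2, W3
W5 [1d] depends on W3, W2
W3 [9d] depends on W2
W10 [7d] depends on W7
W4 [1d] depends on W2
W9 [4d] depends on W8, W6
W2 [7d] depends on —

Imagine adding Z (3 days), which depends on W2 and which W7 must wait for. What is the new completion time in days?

Originally the plan takes 29 days.
With Z inserted, W7 now waits for max(W2, W3, W4, Z).
New critical path: W2→W3→W8→W9 = 7+9+9+4 = 29 ⇒ 29 days.

29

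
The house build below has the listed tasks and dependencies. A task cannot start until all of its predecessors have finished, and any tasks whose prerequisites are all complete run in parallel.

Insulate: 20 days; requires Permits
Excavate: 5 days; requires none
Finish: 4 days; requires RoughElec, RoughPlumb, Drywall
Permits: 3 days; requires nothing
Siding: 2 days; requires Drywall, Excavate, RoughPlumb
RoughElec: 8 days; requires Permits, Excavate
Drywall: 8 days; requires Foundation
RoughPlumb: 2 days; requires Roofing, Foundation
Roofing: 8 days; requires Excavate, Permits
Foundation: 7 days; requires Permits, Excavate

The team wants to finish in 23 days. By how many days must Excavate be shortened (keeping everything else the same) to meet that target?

1

Current finish: 24 days; target: 23.
Excavate is on every critical path, so each day cut from Excavate cuts the finish by one (this holds down to a finish of 23).
Need 24 − 23 = 1 day off Excavate → Excavate becomes 4 days, finish becomes 23.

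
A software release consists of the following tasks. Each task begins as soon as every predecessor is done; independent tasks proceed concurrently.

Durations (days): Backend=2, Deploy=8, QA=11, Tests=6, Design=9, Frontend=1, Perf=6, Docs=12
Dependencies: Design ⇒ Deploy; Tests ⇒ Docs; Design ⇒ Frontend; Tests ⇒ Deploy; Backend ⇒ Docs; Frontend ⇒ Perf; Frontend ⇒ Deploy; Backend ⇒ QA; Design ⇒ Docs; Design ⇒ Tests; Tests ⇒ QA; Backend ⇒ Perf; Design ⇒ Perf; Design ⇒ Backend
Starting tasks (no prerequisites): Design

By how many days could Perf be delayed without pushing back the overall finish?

The longest chain is Design→Tests→Docs = 9+6+12 = 27; overall finish 27 days.
Perf finishes as early as 17 and must finish by 27.
Slack of Perf = 21 − 11 = 10 days.

10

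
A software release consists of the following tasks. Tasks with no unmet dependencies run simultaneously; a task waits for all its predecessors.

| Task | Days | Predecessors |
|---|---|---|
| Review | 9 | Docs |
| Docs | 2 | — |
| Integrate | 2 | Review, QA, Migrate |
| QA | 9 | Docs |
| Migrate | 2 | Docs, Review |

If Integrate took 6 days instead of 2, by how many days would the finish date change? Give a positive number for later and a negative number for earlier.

Baseline: Docs→Review→Migrate→Integrate = 2+9+2+2 = 15 → 15 days.
Since Integrate is critical, the +4 change carries straight to that chain (now 19 days).
No other chain overtakes it, so the finish is 19 days.
Change in finish: 19 − 15 = +4 days.

4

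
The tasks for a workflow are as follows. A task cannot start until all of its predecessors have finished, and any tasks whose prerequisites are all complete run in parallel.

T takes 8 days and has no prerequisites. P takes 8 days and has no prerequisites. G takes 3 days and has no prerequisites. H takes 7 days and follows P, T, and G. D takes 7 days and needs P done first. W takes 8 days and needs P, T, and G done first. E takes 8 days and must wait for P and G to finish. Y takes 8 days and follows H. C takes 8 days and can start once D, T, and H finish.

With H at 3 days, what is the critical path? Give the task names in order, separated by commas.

Actual critical path: T→H→Y = 8+7+8 = 23 ⇒ 23 days.
H is on the critical path; changing it to 3 makes that path 19 days.
Now P→D→C = 8+7+8 = 23 is longest, so the finish becomes 23 days.

P, D, C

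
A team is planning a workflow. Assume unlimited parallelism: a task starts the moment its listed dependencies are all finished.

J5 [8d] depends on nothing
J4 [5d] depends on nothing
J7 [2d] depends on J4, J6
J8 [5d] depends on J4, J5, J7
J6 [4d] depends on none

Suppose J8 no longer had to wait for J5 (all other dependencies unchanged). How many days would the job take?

12

Before: longest chain J5→J8 = 8+5 = 13, finish 13.
Without J5→J8, J8's earliest start moves from 8 to 7.
After: J4→J7→J8 = 5+2+5 = 12 → 12 days.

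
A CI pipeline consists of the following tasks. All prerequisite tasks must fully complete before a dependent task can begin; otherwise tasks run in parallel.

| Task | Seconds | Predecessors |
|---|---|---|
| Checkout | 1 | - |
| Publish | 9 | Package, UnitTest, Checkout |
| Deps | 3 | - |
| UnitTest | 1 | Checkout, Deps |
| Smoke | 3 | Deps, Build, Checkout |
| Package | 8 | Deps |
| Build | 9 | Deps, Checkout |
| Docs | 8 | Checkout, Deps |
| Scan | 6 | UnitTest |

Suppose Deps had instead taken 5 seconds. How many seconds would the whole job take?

22

Critical path before the change: Deps→Package→Publish = 3+8+9 = 20 giving 20 seconds.
Since Deps is critical, the +2 change carries straight to that chain (now 22 seconds).
No other chain overtakes it, so the finish is 22 seconds.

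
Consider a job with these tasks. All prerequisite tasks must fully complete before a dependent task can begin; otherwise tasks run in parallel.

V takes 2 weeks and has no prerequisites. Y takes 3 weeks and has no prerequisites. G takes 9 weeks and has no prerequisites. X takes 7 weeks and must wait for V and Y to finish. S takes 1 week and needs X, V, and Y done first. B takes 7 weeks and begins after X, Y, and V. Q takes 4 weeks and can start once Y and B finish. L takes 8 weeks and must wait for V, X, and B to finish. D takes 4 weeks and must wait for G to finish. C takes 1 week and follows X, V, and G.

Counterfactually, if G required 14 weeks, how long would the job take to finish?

25

As given, the longest chain is Y→X→B→L = 3+7+7+8 = 25, so the finish is 25 weeks.
The longest path through G is only 13 weeks, so G has float 12.
No other chain overtakes it, so the finish is 25 weeks.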